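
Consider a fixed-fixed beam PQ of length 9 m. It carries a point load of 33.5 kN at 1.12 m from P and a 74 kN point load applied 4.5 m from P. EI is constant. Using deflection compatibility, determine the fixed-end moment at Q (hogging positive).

Release both end moments; the primary structure is a simply-supported span PQ with redundants M_P and M_Q.
Simple-span end rotations at P and Q under the given loads:
  at P: point load 33.5 at a = 1.12: Pab(L + b)/(6LEI) = 92.42/EI
  at Q: point load 33.5 at a = 1.12: Pab(L + a)/(6LEI) = 55.41/EI
  at P: point load 74 at a = 4.5: Pab(L + b)/(6LEI) = 374.6/EI
  at Q: point load 74 at a = 4.5: Pab(L + a)/(6LEI) = 374.6/EI
  θ_P0 = 467/EI,  θ_Q0 = 430/EI
Flexibility coefficients: a unit moment at one end gives L/(3EI) there and L/(6EI) at the far end, so f₁₁ = f₂₂ = 3/EI and f₁₂ = f₂₁ = 1.5/EI.
Compatibility — zero rotation at each built-in end:
  3 M_P + 1.5 M_Q = 467
  1.5 M_P + 3 M_Q = 430
Solving the pair gives M_P = 112 kN·m and M_Q = 87.34 kN·m (hogging).

M_Q = 87.34 kN·m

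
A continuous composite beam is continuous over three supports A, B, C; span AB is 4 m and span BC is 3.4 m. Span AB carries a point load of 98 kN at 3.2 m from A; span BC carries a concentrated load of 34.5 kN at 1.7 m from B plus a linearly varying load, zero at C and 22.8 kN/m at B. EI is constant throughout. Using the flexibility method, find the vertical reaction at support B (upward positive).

R_B = 148 kN

Take M_B as the redundant. Released structure: two simple spans AB and BC with a hinge at B.
Rotations at B on the released spans (each span's end-slope, ×1/EI):
  span AB: point load 98 at a = 3.2: Pab(L + a)/(6LEI) = 75.26/EI
  span BC: point load 34.5 at a = 1.7: Pab(L + b)/(6LEI) = 24.93/EI
  span BC: triangular load, peak 22.8: w₀L³/(45EI) = 19.91/EI
  relative rotation θ_0 = (75.26 + 44.84)/EI = 120.1/EI
A unit hogging moment at B produces rotation L₁/(3EI) + L₂/(3EI) = 2.467/EI.
Compatibility: M_B·(L₁+L₂)/(3EI) = θ_0, giving M_B = 48.69 kN·m (hogging).
Span AB, ΣM about A with M_B applied at B: R_B^{AB}·4 = 313.6 + 48.69, so R_B^{AB} = 90.57 kN and R_A = 98 − 90.57 = 7.427 kN.
Span BC, ΣM about C: R_B^{BC}·3.4 = 146.5 + 48.69, so R_B^{BC} = 57.41 kN and R_C = 73.26 − 57.41 = 15.85 kN.
R_B = 90.57 + 57.41 = 148 kN.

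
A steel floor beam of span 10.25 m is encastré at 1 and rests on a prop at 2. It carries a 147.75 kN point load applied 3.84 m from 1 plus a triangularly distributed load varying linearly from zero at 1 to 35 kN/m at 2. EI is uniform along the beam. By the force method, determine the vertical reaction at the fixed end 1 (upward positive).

R_1 = 201.2 kN

Release the roller at 2. Primary structure: cantilever fixed at 1.
Downward deflection at the released point 2 due to the loads:
  point load 147.75 at a = 3.84: Pa²(3L − a)/(6EI) = 9771/EI
  triangular load, peak 35 at the free end: 11w₀L⁴/(120EI) = 35414/EI
  δ_0 = 45185/EI
Flexibility coefficient — unit upward force at 2: δ_{22} = L³/(3EI) = 359/EI.
Compatibility at 2: δ_0 − R_2·δ_{22} = 0, so R_2 = 45185/359 = 125.9 kN.
Vertical equilibrium: R_1 = ΣP − R_2 = 327.1 − 125.9 = 201.2 kN.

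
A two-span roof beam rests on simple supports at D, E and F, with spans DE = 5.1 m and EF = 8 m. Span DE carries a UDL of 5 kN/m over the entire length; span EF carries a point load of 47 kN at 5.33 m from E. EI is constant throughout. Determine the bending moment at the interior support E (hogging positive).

Take M_E as the redundant. Released structure: two simple spans DE and EF with a hinge at E.
Rotations at E on the released spans (each span's end-slope, ×1/EI):
  span DE: UDL 5: wL³/(24EI) = 27.64/EI
  span EF: point load 47 at a = 5.33: Pab(L + b)/(6LEI) = 148.7/EI
  relative rotation θ_0 = (27.64 + 148.7)/EI = 176.3/EI
A unit hogging moment at E produces rotation L₁/(3EI) + L₂/(3EI) = 4.367/EI.
Slope continuity at E: θ_0 = M_E·4.367/EI, so M_E = 176.3/4.367 = 40.38 kN·m (hogging).

M_E = 40.38 kN·m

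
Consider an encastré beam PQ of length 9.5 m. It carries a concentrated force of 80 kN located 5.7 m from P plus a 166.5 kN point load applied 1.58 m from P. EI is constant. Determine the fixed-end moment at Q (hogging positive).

Release both end moments; the primary structure is a simply-supported span PQ with redundants M_P and M_Q.
End rotations of the released simple span under the applied load (×1/EI):
  at P: point load 80 at a = 5.7: Pab(L + b)/(6LEI) = 404.3/EI
  at Q: point load 80 at a = 5.7: Pab(L + a)/(6LEI) = 462.1/EI
  at P: point load 166.5 at a = 1.58: Pab(L + b)/(6LEI) = 636.8/EI
  at Q: point load 166.5 at a = 1.58: Pab(L + a)/(6LEI) = 405/EI
  θ_P0 = 1041/EI,  θ_Q0 = 867.1/EI
Flexibility coefficients: a unit moment at one end gives L/(3EI) there and L/(6EI) at the far end, so f₁₁ = f₂₂ = 3.167/EI and f₁₂ = f₂₁ = 1.583/EI.
Compatibility — zero rotation at each built-in end:
  3.167 M_P + 1.583 M_Q = 1041
  1.583 M_P + 3.167 M_Q = 867.1
Solving the pair gives M_P = 255.8 kN·m and M_Q = 145.9 kN·m (hogging).

M_Q = 145.9 kN·m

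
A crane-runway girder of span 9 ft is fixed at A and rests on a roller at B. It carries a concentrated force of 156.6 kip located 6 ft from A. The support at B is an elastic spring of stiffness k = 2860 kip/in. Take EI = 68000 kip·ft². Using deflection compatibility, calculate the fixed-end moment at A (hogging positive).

Take the reaction at B as the redundant and release it; the primary structure is a cantilever fixed at A.
Downward deflection at the released point B due to the loads:
  point load 156.6 at a = 6: Pa²(3L − a)/(6EI) = 19732/EI
Flexibility coefficient — unit upward force at B: δ_{BB} = L³/(3EI) = 243/EI.
With EI = 68000 kip·ft²: δ_0 = 0.29017 ft and δ_{BB} = 0.003574 ft/kip.
Compatibility — the spring shortens by R_B/k under the reaction it provides: δ_0 − R_B·δ_{BB} = R_B/k. With 1/k = 1/(2860×12) ft/kip = 0.000029 ft/kip, R_B = δ_0 / (δ_{BB} + 1/k) = 0.29017 / (0.003574 + 0.000029) = 80.54 kip.
Moment equilibrium about A: M_A = Σ(load moments about A) − R_B·L = 939.6 − 80.54×9 = 214.7 kip·ft.

M_A = 214.7 kip·ft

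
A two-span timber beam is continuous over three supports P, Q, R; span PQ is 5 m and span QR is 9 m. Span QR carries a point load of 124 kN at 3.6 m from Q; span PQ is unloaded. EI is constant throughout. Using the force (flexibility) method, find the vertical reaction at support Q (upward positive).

Release continuity at Q by inserting a hinge; the redundant is the internal moment M_Q. The primary structure is two simply-supported spans PQ and QR.
Rotations at Q on the released spans (each span's end-slope, ×1/EI):
  span QR: point load 124 at a = 3.6: Pab(L + b)/(6LEI) = 642.8/EI
  relative rotation θ_0 = (0 + 642.8)/EI = 642.8/EI
A unit hogging moment at Q produces rotation L₁/(3EI) + L₂/(3EI) = 4.667/EI.
Compatibility: M_Q·(L₁+L₂)/(3EI) = θ_0, giving M_Q = 137.7 kN·m (hogging).
Span PQ, ΣM about P with M_Q applied at Q: R_Q^{PQ}·5 = 0 + 137.7, so R_Q^{PQ} = 27.55 kN and R_P = 0 − 27.55 = -27.55 kN.
Span QR, ΣM about R: R_Q^{QR}·9 = 669.6 + 137.7, so R_Q^{QR} = 89.71 kN and R_R = 124 − 89.71 = 34.29 kN.
R_Q = 27.55 + 89.71 = 117.3 kN.

R_Q = 117.3 kN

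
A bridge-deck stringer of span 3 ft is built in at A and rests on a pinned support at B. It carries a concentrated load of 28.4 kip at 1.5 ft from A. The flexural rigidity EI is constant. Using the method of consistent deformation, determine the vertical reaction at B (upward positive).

R_B = 8.875 kip

Take the reaction at B as the redundant and release it; the primary structure is a cantilever fixed at A.
Deflection at B on the released cantilever, summing each load's contribution:
  point load 28.4 at a = 1.5: Pa²(3L − a)/(6EI) = 79.88/EI
Flexibility coefficient — unit upward force at B: δ_{BB} = L³/(3EI) = 9/EI.
The prop prevents deflection at B: R_B = δ_0/δ_{BB} = 79.88/9 = 8.875 kip.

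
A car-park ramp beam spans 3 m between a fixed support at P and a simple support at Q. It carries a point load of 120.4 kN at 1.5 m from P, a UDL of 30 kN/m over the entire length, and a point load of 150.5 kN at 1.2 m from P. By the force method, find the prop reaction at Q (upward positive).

R_Q = 102.7 kN

Take the reaction at Q as the redundant and release it; the primary structure is a cantilever fixed at P.
Deflection at Q on the released cantilever, summing each load's contribution:
  point load 120.4 at a = 1.5: Pa²(3L − a)/(6EI) = 338.6/EI
  UDL 30: wL⁴/(8EI) = 303.8/EI
  point load 150.5 at a = 1.2: Pa²(3L − a)/(6EI) = 281.7/EI
  δ_0 = 924.1/EI
Tip deflection under a unit load at Q: L³/(3EI) = 9/EI.
The prop prevents deflection at Q: R_Q = δ_0/δ_{QQ} = 924.1/9 = 102.7 kN.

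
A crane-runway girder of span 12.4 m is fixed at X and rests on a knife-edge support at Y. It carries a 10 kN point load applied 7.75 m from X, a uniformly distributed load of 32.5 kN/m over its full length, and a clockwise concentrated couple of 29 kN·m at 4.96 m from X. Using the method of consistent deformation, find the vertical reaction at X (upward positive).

Remove the prop at Y; the released (primary) structure is a cantilever built in at X.
Primary-structure tip deflection at Y by superposition:
  point load 10 at a = 7.75: Pa²(3L − a)/(6EI) = 2948/EI
  UDL 32.5: wL⁴/(8EI) = 96046/EI
  clockwise couple 29 at a = 4.96: M₀a(2L − a)/(2EI) = 1427/EI
  δ_0 = 100421/EI
Flexibility coefficient — unit upward force at Y: δ_{YY} = L³/(3EI) = 635.5/EI.
Compatibility at Y: δ_0 − R_Y·δ_{YY} = 0, so R_Y = 100421/635.5 = 158 kN.
Vertical equilibrium: R_X = ΣP − R_Y = 413 − 158 = 255 kN.

R_X = 255 kN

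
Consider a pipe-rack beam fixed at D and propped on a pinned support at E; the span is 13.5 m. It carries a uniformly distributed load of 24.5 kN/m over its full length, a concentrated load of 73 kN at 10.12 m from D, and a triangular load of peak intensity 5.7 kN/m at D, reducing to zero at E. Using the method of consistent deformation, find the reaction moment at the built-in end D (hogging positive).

Choose R_E as the redundant. The primary structure is the cantilever fixed at D.
Deflection at E on the released cantilever, summing each load's contribution:
  UDL 24.5: wL⁴/(8EI) = 101721/EI
  point load 73 at a = 10.12: Pa²(3L − a)/(6EI) = 37855/EI
  triangular load, peak 5.7 at the fixed end: w₀L⁴/(30EI) = 6311/EI
  δ_0 = 145887/EI
Tip deflection under a unit load at E: L³/(3EI) = 820.1/EI.
Compatibility at E: δ_0 − R_E·δ_{EE} = 0, so R_E = 145887/820.1 = 177.9 kN.
Moment equilibrium about D: M_D = Σ(load moments about D) − R_E·L = 3144 − 177.9×13.5 = 743 kN·m.

M_D = 743 kN·m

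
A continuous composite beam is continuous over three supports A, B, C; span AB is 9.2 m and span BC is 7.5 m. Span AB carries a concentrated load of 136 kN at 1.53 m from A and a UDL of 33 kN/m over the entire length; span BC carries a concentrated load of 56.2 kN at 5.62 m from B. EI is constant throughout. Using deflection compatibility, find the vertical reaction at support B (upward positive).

R_B = 253.9 kN

Take M_B as the redundant. Released structure: two simple spans AB and BC with a hinge at B.
Rotations at B on the released spans (each span's end-slope, ×1/EI):
  span AB: point load 136 at a = 1.53: Pab(L + a)/(6LEI) = 310.2/EI
  span AB: UDL 33: wL³/(24EI) = 1071/EI
  span BC: point load 56.2 at a = 5.62: Pab(L + b)/(6LEI) = 123.8/EI
  relative rotation θ_0 = (1381 + 123.8)/EI = 1505/EI
A unit hogging moment at B produces rotation L₁/(3EI) + L₂/(3EI) = 5.567/EI.
Slope continuity at B: θ_0 = M_B·5.567/EI, so M_B = 1505/5.567 = 270.3 kN·m (hogging).
Span AB, ΣM about A with M_B applied at B: R_B^{AB}·9.2 = 1605 + 270.3, so R_B^{AB} = 203.8 kN and R_A = 439.6 − 203.8 = 235.8 kN.
Span BC, ΣM about C: R_B^{BC}·7.5 = 105.7 + 270.3, so R_B^{BC} = 50.13 kN and R_C = 56.2 − 50.13 = 6.072 kN.
R_B = 203.8 + 50.13 = 253.9 kN.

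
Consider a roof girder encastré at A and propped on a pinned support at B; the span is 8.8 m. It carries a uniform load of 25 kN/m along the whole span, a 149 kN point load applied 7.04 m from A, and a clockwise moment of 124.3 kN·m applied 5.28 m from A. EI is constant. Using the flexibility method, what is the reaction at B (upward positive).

R_B = 205.2 kN

Choose R_B as the redundant. The primary structure is the cantilever fixed at A.
Deflection at B on the released cantilever, summing each load's contribution:
  UDL 25: wL⁴/(8EI) = 18740/EI
  point load 149 at a = 7.04: Pa²(3L − a)/(6EI) = 23828/EI
  clockwise couple 124.3 at a = 5.28: M₀a(2L − a)/(2EI) = 4043/EI
  δ_0 = 46611/EI
Tip deflection under a unit load at B: L³/(3EI) = 227.2/EI.
The prop prevents deflection at B: R_B = δ_0/δ_{BB} = 46611/227.2 = 205.2 kN.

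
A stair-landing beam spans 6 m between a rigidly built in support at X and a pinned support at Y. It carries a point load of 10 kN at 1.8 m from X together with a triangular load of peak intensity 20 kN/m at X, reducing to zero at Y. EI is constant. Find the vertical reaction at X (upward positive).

R_X = 56.78 kN

Release the roller at Y. Primary structure: cantilever fixed at X.
Free-end deflection of the primary structure under the applied loading (downward +):
  point load 10 at a = 1.8: Pa²(3L − a)/(6EI) = 87.48/EI
  triangular load, peak 20 at the fixed end: w₀L⁴/(30EI) = 864/EI
  δ_0 = 951.5/EI
Flexibility coefficient — unit upward force at Y: δ_{YY} = L³/(3EI) = 72/EI.
Compatibility at Y: δ_0 − R_Y·δ_{YY} = 0, so R_Y = 951.5/72 = 13.21 kN.
Vertical equilibrium: R_X = ΣP − R_Y = 70 − 13.21 = 56.78 kN.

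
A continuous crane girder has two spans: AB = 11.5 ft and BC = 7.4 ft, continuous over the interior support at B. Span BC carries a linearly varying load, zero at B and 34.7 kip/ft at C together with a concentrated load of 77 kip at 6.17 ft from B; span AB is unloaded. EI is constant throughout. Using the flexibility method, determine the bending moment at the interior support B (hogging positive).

Insert a hinge at B; M_B is the redundant, and each span becomes simply supported.
Discontinuity in slope at B on the released structure — sum the simple-span end rotations:
  span BC: triangular load, peak 34.7: 7w₀L³/(360EI) = 273.4/EI
  span BC: point load 77 at a = 6.17: Pab(L + b)/(6LEI) = 113.6/EI
  relative rotation θ_0 = (0 + 387)/EI = 387/EI
A unit hogging moment at B produces rotation L₁/(3EI) + L₂/(3EI) = 6.3/EI.
Slope continuity at B: θ_0 = M_B·6.3/EI, so M_B = 387/6.3 = 61.43 kip·ft (hogging).

M_B = 61.43 kip·ft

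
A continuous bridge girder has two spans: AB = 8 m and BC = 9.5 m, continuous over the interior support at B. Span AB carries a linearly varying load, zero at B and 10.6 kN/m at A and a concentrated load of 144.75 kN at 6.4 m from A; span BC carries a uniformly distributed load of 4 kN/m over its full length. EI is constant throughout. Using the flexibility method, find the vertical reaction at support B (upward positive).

Insert a hinge at B; M_B is the redundant, and each span becomes simply supported.
Rotations at B on the released spans (each span's end-slope, ×1/EI):
  span AB: triangular load, peak 10.6: 7w₀L³/(360EI) = 105.5/EI
  span AB: point load 144.75 at a = 6.4: Pab(L + a)/(6LEI) = 444.7/EI
  span BC: UDL 4: wL³/(24EI) = 142.9/EI
  relative rotation θ_0 = (550.2 + 142.9)/EI = 693.1/EI
A unit hogging moment at B produces rotation L₁/(3EI) + L₂/(3EI) = 5.833/EI.
Compatibility: M_B·(L₁+L₂)/(3EI) = θ_0, giving M_B = 118.8 kN·m (hogging).
Span AB, ΣM about A with M_B applied at B: R_B^{AB}·8 = 1039 + 118.8, so R_B^{AB} = 144.8 kN and R_A = 187.2 − 144.8 = 42.36 kN.
Span BC, ΣM about C: R_B^{BC}·9.5 = 180.5 + 118.8, so R_B^{BC} = 31.51 kN and R_C = 38 − 31.51 = 6.493 kN.
R_B = 144.8 + 31.51 = 176.3 kN.

R_B = 176.3 kN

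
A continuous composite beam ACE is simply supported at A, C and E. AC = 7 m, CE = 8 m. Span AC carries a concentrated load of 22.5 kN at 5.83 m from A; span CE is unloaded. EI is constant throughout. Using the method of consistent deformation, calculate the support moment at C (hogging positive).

Release continuity at C by inserting a hinge; the redundant is the internal moment M_C. The primary structure is two simply-supported spans AC and CE.
Discontinuity in slope at C on the released structure — sum the simple-span end rotations:
  span AC: point load 22.5 at a = 5.83: Pab(L + a)/(6LEI) = 46.88/EI
  relative rotation θ_0 = (46.88 + 0)/EI = 46.88/EI
A unit hogging moment at C produces rotation L₁/(3EI) + L₂/(3EI) = 5/EI.
Slope continuity at C: θ_0 = M_C·5/EI, so M_C = 46.88/5 = 9.377 kN·m (hogging).

M_C = 9.377 kN·m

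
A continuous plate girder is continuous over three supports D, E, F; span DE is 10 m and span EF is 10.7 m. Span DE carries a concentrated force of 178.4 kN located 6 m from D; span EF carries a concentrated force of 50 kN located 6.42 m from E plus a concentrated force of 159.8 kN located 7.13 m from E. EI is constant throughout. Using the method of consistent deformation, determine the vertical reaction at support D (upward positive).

R_D = 37.06 kN

Take M_E as the redundant. Released structure: two simple spans DE and EF with a hinge at E.
Discontinuity in slope at E on the released structure — sum the simple-span end rotations:
  span DE: point load 178.4 at a = 6: Pab(L + a)/(6LEI) = 1142/EI
  span EF: point load 50 at a = 6.42: Pab(L + b)/(6LEI) = 320.6/EI
  span EF: point load 159.8 at a = 7.13: Pab(L + b)/(6LEI) = 904.1/EI
  relative rotation θ_0 = (1142 + 1225)/EI = 2366/EI
A unit hogging moment at E produces rotation L₁/(3EI) + L₂/(3EI) = 6.9/EI.
Compatibility: M_E·(L₁+L₂)/(3EI) = θ_0, giving M_E = 343 kN·m (hogging).
Span DE, ΣM about D with M_E applied at E: R_E^{DE}·10 = 1070 + 343, so R_E^{DE} = 141.3 kN and R_D = 178.4 − 141.3 = 37.06 kN.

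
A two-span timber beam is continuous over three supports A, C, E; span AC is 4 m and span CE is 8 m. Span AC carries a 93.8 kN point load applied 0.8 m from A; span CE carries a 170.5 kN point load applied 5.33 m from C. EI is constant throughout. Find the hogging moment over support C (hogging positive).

Take M_C as the redundant. Released structure: two simple spans AC and CE with a hinge at C.
End slopes at the hinge C, treating each span as simply supported:
  span AC: point load 93.8 at a = 0.8: Pab(L + a)/(6LEI) = 48.03/EI
  span CE: point load 170.5 at a = 5.33: Pab(L + b)/(6LEI) = 539.4/EI
  relative rotation θ_0 = (48.03 + 539.4)/EI = 587.4/EI
A unit hogging moment at C produces rotation L₁/(3EI) + L₂/(3EI) = 4/EI.
Slope continuity at C: θ_0 = M_C·4/EI, so M_C = 587.4/4 = 146.8 kN·m (hogging).

M_C = 146.8 kN·m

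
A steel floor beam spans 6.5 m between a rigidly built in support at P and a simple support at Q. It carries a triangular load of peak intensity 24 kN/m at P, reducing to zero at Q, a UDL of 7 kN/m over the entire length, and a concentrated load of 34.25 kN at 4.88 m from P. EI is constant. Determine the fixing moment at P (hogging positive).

Remove the prop at Q; the released (primary) structure is a cantilever built in at P.
Free-end deflection of the primary structure under the applied loading (downward +):
  triangular load, peak 24 at the fixed end: w₀L⁴/(30EI) = 1428/EI
  UDL 7: wL⁴/(8EI) = 1562/EI
  point load 34.25 at a = 4.88: Pa²(3L − a)/(6EI) = 1987/EI
  δ_0 = 4977/EI
Tip deflection under a unit load at Q: L³/(3EI) = 91.54/EI.
Compatibility at Q: δ_0 − R_Q·δ_{QQ} = 0, so R_Q = 4977/91.54 = 54.37 kN.
Moment equilibrium about P: M_P = Σ(load moments about P) − R_Q·L = 484 − 54.37×6.5 = 130.6 kN·m.

M_P = 130.6 kN·m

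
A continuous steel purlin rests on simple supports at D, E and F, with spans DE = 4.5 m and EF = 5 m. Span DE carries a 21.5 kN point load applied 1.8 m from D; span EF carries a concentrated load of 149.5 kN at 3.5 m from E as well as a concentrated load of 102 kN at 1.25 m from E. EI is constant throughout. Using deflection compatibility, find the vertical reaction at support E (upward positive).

R_E = 174.5 kN

Take M_E as the redundant. Released structure: two simple spans DE and EF with a hinge at E.
Discontinuity in slope at E on the released structure — sum the simple-span end rotations:
  span DE: point load 21.5 at a = 1.8: Pab(L + a)/(6LEI) = 24.38/EI
  span EF: point load 149.5 at a = 3.5: Pab(L + b)/(6LEI) = 170.1/EI
  span EF: point load 102 at a = 1.25: Pab(L + b)/(6LEI) = 139.5/EI
  relative rotation θ_0 = (24.38 + 309.5)/EI = 333.9/EI
A unit hogging moment at E produces rotation L₁/(3EI) + L₂/(3EI) = 3.167/EI.
Compatibility: M_E·(L₁+L₂)/(3EI) = θ_0, giving M_E = 105.4 kN·m (hogging).
Span DE, ΣM about D with M_E applied at E: R_E^{DE}·4.5 = 38.7 + 105.4, so R_E^{DE} = 32.03 kN and R_D = 21.5 − 32.03 = -10.53 kN.
Span EF, ΣM about F: R_E^{EF}·5 = 606.8 + 105.4, so R_E^{EF} = 142.4 kN and R_F = 251.5 − 142.4 = 109.1 kN.
R_E = 32.03 + 142.4 = 174.5 kN.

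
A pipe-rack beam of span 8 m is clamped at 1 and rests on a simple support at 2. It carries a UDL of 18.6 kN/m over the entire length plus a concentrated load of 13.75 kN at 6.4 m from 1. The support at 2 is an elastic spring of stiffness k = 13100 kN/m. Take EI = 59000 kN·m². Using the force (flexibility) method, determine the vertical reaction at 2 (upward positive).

Release the roller at 2. Primary structure: cantilever fixed at 1.
Downward deflection at the released point 2 due to the loads:
  UDL 18.6: wL⁴/(8EI) = 9523/EI
  point load 13.75 at a = 6.4: Pa²(3L − a)/(6EI) = 1652/EI
  δ_0 = 11175/EI
Tip deflection under a unit load at 2: L³/(3EI) = 170.7/EI.
With EI = 59000 kN·m²: δ_0 = 0.18941 m and δ_{22} = 0.002893 m/kN.
Compatibility — the spring shortens by R_2/k under the reaction it provides: δ_0 − R_2·δ_{22} = R_2/k. With 1/k = 0.000076 m/kN, R_2 = δ_0 / (δ_{22} + 1/k) = 0.18941 / (0.002893 + 0.000076) = 63.8 kN.

R_2 = 63.8 kN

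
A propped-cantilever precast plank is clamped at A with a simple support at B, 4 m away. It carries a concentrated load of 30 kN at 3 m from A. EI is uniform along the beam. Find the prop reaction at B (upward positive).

R_B = 18.98 kN

Take the reaction at B as the redundant and release it; the primary structure is a cantilever fixed at A.
Free-end deflection of the primary structure under the applied loading (downward +):
  point load 30 at a = 3: Pa²(3L − a)/(6EI) = 405/EI
Tip deflection under a unit load at B: L³/(3EI) = 21.33/EI.
The prop prevents deflection at B: R_B = δ_0/δ_{BB} = 405/21.33 = 18.98 kN.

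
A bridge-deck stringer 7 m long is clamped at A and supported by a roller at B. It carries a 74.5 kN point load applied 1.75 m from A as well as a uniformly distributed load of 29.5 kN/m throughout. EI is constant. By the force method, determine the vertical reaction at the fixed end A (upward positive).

R_A = 197.2 kN

Take the reaction at B as the redundant and release it; the primary structure is a cantilever fixed at A.
Primary-structure tip deflection at B by superposition:
  point load 74.5 at a = 1.75: Pa²(3L − a)/(6EI) = 732/EI
  UDL 29.5: wL⁴/(8EI) = 8854/EI
  δ_0 = 9586/EI
Flexibility coefficient — unit upward force at B: δ_{BB} = L³/(3EI) = 114.3/EI.
Compatibility at B: δ_0 − R_B·δ_{BB} = 0, so R_B = 9586/114.3 = 83.84 kN.
Vertical equilibrium: R_A = ΣP − R_B = 281 − 83.84 = 197.2 kN.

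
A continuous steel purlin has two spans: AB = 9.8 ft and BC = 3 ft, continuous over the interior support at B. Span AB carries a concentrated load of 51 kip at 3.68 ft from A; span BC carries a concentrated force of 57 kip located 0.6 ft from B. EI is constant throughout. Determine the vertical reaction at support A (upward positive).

R_A = 24.96 kip

Release continuity at B by inserting a hinge; the redundant is the internal moment M_B. The primary structure is two simply-supported spans AB and BC.
End slopes at the hinge B, treating each span as simply supported:
  span AB: point load 51 at a = 3.68: Pab(L + a)/(6LEI) = 263.3/EI
  span BC: point load 57 at a = 0.6: Pab(L + b)/(6LEI) = 24.62/EI
  relative rotation θ_0 = (263.3 + 24.62)/EI = 287.9/EI
A unit hogging moment at B produces rotation L₁/(3EI) + L₂/(3EI) = 4.267/EI.
Slope continuity at B: θ_0 = M_B·4.267/EI, so M_B = 287.9/4.267 = 67.49 kip·ft (hogging).
Span AB, ΣM about A with M_B applied at B: R_B^{AB}·9.8 = 187.7 + 67.49, so R_B^{AB} = 26.04 kip and R_A = 51 − 26.04 = 24.96 kip.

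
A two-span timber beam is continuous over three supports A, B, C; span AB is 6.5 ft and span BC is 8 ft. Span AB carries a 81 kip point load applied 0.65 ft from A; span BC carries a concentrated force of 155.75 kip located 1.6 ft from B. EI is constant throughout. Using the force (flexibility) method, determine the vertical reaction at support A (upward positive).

Insert a hinge at B; M_B is the redundant, and each span becomes simply supported.
Discontinuity in slope at B on the released structure — sum the simple-span end rotations:
  span AB: point load 81 at a = 0.65: Pab(L + a)/(6LEI) = 56.47/EI
  span BC: point load 155.75 at a = 1.6: Pab(L + b)/(6LEI) = 478.5/EI
  relative rotation θ_0 = (56.47 + 478.5)/EI = 534.9/EI
A unit hogging moment at B produces rotation L₁/(3EI) + L₂/(3EI) = 4.833/EI.
Compatibility: M_B·(L₁+L₂)/(3EI) = θ_0, giving M_B = 110.7 kip·ft (hogging).
Span AB, ΣM about A with M_B applied at B: R_B^{AB}·6.5 = 52.65 + 110.7, so R_B^{AB} = 25.13 kip and R_A = 81 − 25.13 = 55.87 kip.

R_A = 55.87 kip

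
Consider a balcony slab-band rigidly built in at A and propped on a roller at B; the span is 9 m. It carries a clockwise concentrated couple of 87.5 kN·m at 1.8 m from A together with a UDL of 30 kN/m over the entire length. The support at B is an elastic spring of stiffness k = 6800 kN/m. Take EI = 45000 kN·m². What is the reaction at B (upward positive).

Take the reaction at B as the redundant and release it; the primary structure is a cantilever fixed at A.
Free-end deflection of the primary structure under the applied loading (downward +):
  clockwise couple 87.5 at a = 1.8: M₀a(2L − a)/(2EI) = 1276/EI
  UDL 30: wL⁴/(8EI) = 24604/EI
  δ_0 = 25880/EI
Flexibility coefficient — unit upward force at B: δ_{BB} = L³/(3EI) = 243/EI.
With EI = 45000 kN·m²: δ_0 = 0.5751 m and δ_{BB} = 0.0054 m/kN.
Compatibility — the spring shortens by R_B/k under the reaction it provides: δ_0 − R_B·δ_{BB} = R_B/k. With 1/k = 0.000147 m/kN, R_B = δ_0 / (δ_{BB} + 1/k) = 0.5751 / (0.0054 + 0.000147) = 103.7 kN.

R_B = 103.7 kN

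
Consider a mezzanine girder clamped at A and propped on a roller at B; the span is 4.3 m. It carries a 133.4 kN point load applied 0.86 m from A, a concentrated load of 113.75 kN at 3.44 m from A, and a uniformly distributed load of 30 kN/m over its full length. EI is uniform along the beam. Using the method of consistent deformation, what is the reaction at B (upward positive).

R_B = 135.9 kN

Choose R_B as the redundant. The primary structure is the cantilever fixed at A.
Deflection at B on the released cantilever, summing each load's contribution:
  point load 133.4 at a = 0.86: Pa²(3L − a)/(6EI) = 198/EI
  point load 113.75 at a = 3.44: Pa²(3L − a)/(6EI) = 2122/EI
  UDL 30: wL⁴/(8EI) = 1282/EI
  δ_0 = 3602/EI
Flexibility coefficient — unit upward force at B: δ_{BB} = L³/(3EI) = 26.5/EI.
The prop prevents deflection at B: R_B = δ_0/δ_{BB} = 3602/26.5 = 135.9 kN.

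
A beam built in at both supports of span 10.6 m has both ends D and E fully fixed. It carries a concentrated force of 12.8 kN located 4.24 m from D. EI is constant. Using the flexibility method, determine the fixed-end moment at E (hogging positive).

Take the two fixed-end moments M_D, M_E as redundants; the released structure is the simple span DE.
Simple-span end rotations at D and E under the given loads:
  at D: point load 12.8 at a = 4.24: Pab(L + b)/(6LEI) = 92.05/EI
  at E: point load 12.8 at a = 4.24: Pab(L + a)/(6LEI) = 80.54/EI
  θ_D0 = 92.05/EI,  θ_E0 = 80.54/EI
Flexibility coefficients: a unit moment at one end gives L/(3EI) there and L/(6EI) at the far end, so f₁₁ = f₂₂ = 3.533/EI and f₁₂ = f₂₁ = 1.767/EI.
Compatibility — zero rotation at each built-in end:
  3.533 M_D + 1.767 M_E = 92.05
  1.767 M_D + 3.533 M_E = 80.54
Solving the pair gives M_D = 19.54 kN·m and M_E = 13.03 kN·m (hogging).

M_E = 13.03 kN·m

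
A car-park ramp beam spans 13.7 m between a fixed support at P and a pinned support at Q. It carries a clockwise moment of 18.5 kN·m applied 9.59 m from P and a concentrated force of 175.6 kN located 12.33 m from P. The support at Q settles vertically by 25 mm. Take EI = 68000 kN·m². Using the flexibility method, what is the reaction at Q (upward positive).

R_Q = 149.2 kN

Release the roller at Q. Primary structure: cantilever fixed at P.
Primary-structure tip deflection at Q by superposition:
  clockwise couple 18.5 at a = 9.59: M₀a(2L − a)/(2EI) = 1580/EI
  point load 175.6 at a = 12.33: Pa²(3L − a)/(6EI) = 128009/EI
  δ_0 = 129589/EI
Flexibility coefficient — unit upward force at Q: δ_{QQ} = L³/(3EI) = 857.1/EI.
With EI = 68000 kN·m²: δ_0 = 1.9057 m and δ_{QQ} = 0.012605 m/kN.
Compatibility — the beam at Q must follow the support down by 0.025 m: δ_0 − R_Q·δ_{QQ} = 0.025, so R_Q = (1.9057 − 0.025)/0.012605 = 149.2 kN.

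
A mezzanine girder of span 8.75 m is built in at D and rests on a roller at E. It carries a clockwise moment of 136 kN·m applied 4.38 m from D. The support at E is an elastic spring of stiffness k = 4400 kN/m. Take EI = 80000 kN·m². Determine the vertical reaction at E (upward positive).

Choose R_E as the redundant. The primary structure is the cantilever fixed at D.
Primary-structure tip deflection at E by superposition:
  clockwise couple 136 at a = 4.38: M₀a(2L − a)/(2EI) = 3908/EI
Flexibility coefficient — unit upward force at E: δ_{EE} = L³/(3EI) = 223.3/EI.
With EI = 80000 kN·m²: δ_0 = 0.048846 m and δ_{EE} = 0.002791 m/kN.
Compatibility — the spring shortens by R_E/k under the reaction it provides: δ_0 − R_E·δ_{EE} = R_E/k. With 1/k = 0.000227 m/kN, R_E = δ_0 / (δ_{EE} + 1/k) = 0.048846 / (0.002791 + 0.000227) = 16.18 kN.

R_E = 16.18 kN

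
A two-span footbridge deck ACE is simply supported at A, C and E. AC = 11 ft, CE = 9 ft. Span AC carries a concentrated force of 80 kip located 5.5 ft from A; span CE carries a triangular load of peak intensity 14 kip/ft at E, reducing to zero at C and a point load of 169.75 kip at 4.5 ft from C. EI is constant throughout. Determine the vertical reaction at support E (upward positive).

R_E = 99.16 kip

Insert a hinge at C; M_C is the redundant, and each span becomes simply supported.
Discontinuity in slope at C on the released structure — sum the simple-span end rotations:
  span AC: point load 80 at a = 5.5: Pab(L + a)/(6LEI) = 605/EI
  span CE: triangular load, peak 14: 7w₀L³/(360EI) = 198.4/EI
  span CE: point load 169.75 at a = 4.5: Pab(L + b)/(6LEI) = 859.4/EI
  relative rotation θ_0 = (605 + 1058)/EI = 1663/EI
A unit hogging moment at C produces rotation L₁/(3EI) + L₂/(3EI) = 6.667/EI.
Compatibility: M_C·(L₁+L₂)/(3EI) = θ_0, giving M_C = 249.4 kip·ft (hogging).
Span CE, ΣM about E: R_C^{CE}·9 = 952.9 + 249.4, so R_C^{CE} = 133.6 kip and R_E = 232.8 − 133.6 = 99.16 kip.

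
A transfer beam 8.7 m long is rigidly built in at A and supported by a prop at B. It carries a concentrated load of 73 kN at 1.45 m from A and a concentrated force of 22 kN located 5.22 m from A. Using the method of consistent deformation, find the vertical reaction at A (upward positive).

R_A = 82.62 kN

Remove the prop at B; the released (primary) structure is a cantilever built in at A.
Downward deflection at the released point B due to the loads:
  point load 73 at a = 1.45: Pa²(3L − a)/(6EI) = 630.6/EI
  point load 22 at a = 5.22: Pa²(3L − a)/(6EI) = 2086/EI
  δ_0 = 2717/EI
Flexibility coefficient — unit upward force at B: δ_{BB} = L³/(3EI) = 219.5/EI.
Compatibility at B: δ_0 − R_B·δ_{BB} = 0, so R_B = 2717/219.5 = 12.38 kN.
Vertical equilibrium: R_A = ΣP − R_B = 95 − 12.38 = 82.62 kN.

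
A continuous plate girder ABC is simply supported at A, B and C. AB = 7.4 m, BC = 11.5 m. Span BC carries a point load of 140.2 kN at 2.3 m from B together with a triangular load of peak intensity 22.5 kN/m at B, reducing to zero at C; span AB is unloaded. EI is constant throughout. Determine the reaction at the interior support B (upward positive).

R_B = 256.6 kN

Release continuity at B by inserting a hinge; the redundant is the internal moment M_B. The primary structure is two simply-supported spans AB and BC.
Discontinuity in slope at B on the released structure — sum the simple-span end rotations:
  span BC: point load 140.2 at a = 2.3: Pab(L + b)/(6LEI) = 890/EI
  span BC: triangular load, peak 22.5: w₀L³/(45EI) = 760.4/EI
  relative rotation θ_0 = (0 + 1650)/EI = 1650/EI
A unit hogging moment at B produces rotation L₁/(3EI) + L₂/(3EI) = 6.3/EI.
Slope continuity at B: θ_0 = M_B·6.3/EI, so M_B = 1650/6.3 = 262 kN·m (hogging).
Span AB, ΣM about A with M_B applied at B: R_B^{AB}·7.4 = 0 + 262, so R_B^{AB} = 35.4 kN and R_A = 0 − 35.4 = -35.4 kN.
Span BC, ΣM about C: R_B^{BC}·11.5 = 2282 + 262, so R_B^{BC} = 221.2 kN and R_C = 269.6 − 221.2 = 48.38 kN.
R_B = 35.4 + 221.2 = 256.6 kN.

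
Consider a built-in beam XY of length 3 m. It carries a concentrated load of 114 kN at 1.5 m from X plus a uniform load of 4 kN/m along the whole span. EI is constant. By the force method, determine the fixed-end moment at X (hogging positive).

M_X = 45.75 kN·m

Release both end moments; the primary structure is a simply-supported span XY with redundants M_X and M_Y.
End rotations of the released simple span under the applied load (×1/EI):
  at X: point load 114 at a = 1.5: Pab(L + b)/(6LEI) = 64.12/EI
  at Y: point load 114 at a = 1.5: Pab(L + a)/(6LEI) = 64.12/EI
  at X: UDL 4: wL³/(24EI) = 4.5/EI
  at Y: UDL 4: wL³/(24EI) = 4.5/EI
  θ_X0 = 68.62/EI,  θ_Y0 = 68.62/EI
Flexibility coefficients: a unit moment at one end gives L/(3EI) there and L/(6EI) at the far end, so f₁₁ = f₂₂ = 1/EI and f₁₂ = f₂₁ = 0.5/EI.
Compatibility — zero rotation at each built-in end:
  1 M_X + 0.5 M_Y = 68.62
  0.5 M_X + 1 M_Y = 68.62
Solving the pair gives M_X = 45.75 kN·m and M_Y = 45.75 kN·m (hogging).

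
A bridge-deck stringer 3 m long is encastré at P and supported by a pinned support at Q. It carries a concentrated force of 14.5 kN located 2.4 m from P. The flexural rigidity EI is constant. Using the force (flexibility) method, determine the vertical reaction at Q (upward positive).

R_Q = 10.21 kN

Release the roller at Q. Primary structure: cantilever fixed at P.
Downward deflection at the released point Q due to the loads:
  point load 14.5 at a = 2.4: Pa²(3L − a)/(6EI) = 91.87/EI
Flexibility coefficient — unit upward force at Q: δ_{QQ} = L³/(3EI) = 9/EI.
The prop prevents deflection at Q: R_Q = δ_0/δ_{QQ} = 91.87/9 = 10.21 kN.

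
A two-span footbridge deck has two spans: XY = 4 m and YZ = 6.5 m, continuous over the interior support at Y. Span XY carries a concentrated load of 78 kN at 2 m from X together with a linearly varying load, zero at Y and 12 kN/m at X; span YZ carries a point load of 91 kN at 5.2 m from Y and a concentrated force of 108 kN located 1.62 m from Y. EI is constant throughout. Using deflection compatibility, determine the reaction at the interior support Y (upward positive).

R_Y = 199.9 kN

Insert a hinge at Y; M_Y is the redundant, and each span becomes simply supported.
End slopes at the hinge Y, treating each span as simply supported:
  span XY: point load 78 at a = 2: Pab(L + a)/(6LEI) = 78/EI
  span XY: triangular load, peak 12: 7w₀L³/(360EI) = 14.93/EI
  span YZ: point load 91 at a = 5.2: Pab(L + b)/(6LEI) = 123/EI
  span YZ: point load 108 at a = 1.62: Pab(L + b)/(6LEI) = 249.1/EI
  relative rotation θ_0 = (92.93 + 372.2)/EI = 465.1/EI
A unit hogging moment at Y produces rotation L₁/(3EI) + L₂/(3EI) = 3.5/EI.
Slope continuity at Y: θ_0 = M_Y·3.5/EI, so M_Y = 465.1/3.5 = 132.9 kN·m (hogging).
Span XY, ΣM about X with M_Y applied at Y: R_Y^{XY}·4 = 188 + 132.9, so R_Y^{XY} = 80.22 kN and R_X = 102 − 80.22 = 21.78 kN.
Span YZ, ΣM about Z: R_Y^{YZ}·6.5 = 645.3 + 132.9, so R_Y^{YZ} = 119.7 kN and R_Z = 199 − 119.7 = 79.27 kN.
R_Y = 80.22 + 119.7 = 199.9 kN.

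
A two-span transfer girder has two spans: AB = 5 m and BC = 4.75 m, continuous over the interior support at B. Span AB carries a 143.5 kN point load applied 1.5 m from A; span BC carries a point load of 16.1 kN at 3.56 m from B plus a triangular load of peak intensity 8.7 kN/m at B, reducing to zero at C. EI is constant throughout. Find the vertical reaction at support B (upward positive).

R_B = 85.89 kN

Release continuity at B by inserting a hinge; the redundant is the internal moment M_B. The primary structure is two simply-supported spans AB and BC.
Rotations at B on the released spans (each span's end-slope, ×1/EI):
  span AB: point load 143.5 at a = 1.5: Pab(L + a)/(6LEI) = 163.2/EI
  span BC: point load 16.1 at a = 3.56: Pab(L + b)/(6LEI) = 14.22/EI
  span BC: triangular load, peak 8.7: w₀L³/(45EI) = 20.72/EI
  relative rotation θ_0 = (163.2 + 34.94)/EI = 198.2/EI
A unit hogging moment at B produces rotation L₁/(3EI) + L₂/(3EI) = 3.25/EI.
Compatibility: M_B·(L₁+L₂)/(3EI) = θ_0, giving M_B = 60.97 kN·m (hogging).
Span AB, ΣM about A with M_B applied at B: R_B^{AB}·5 = 215.2 + 60.97, so R_B^{AB} = 55.24 kN and R_A = 143.5 − 55.24 = 88.26 kN.
Span BC, ΣM about C: R_B^{BC}·4.75 = 84.59 + 60.97, so R_B^{BC} = 30.65 kN and R_C = 36.76 − 30.65 = 6.117 kN.
R_B = 55.24 + 30.65 = 85.89 kN.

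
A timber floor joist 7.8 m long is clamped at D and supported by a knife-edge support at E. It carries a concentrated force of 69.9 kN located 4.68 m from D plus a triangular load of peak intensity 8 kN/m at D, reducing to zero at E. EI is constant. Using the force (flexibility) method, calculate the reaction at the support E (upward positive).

Choose R_E as the redundant. The primary structure is the cantilever fixed at D.
Primary-structure tip deflection at E by superposition:
  point load 69.9 at a = 4.68: Pa²(3L − a)/(6EI) = 4777/EI
  triangular load, peak 8 at the fixed end: w₀L⁴/(30EI) = 987.1/EI
  δ_0 = 5764/EI
Tip deflection under a unit load at E: L³/(3EI) = 158.2/EI.
The prop prevents deflection at E: R_E = δ_0/δ_{EE} = 5764/158.2 = 36.44 kN.

R_E = 36.44 kN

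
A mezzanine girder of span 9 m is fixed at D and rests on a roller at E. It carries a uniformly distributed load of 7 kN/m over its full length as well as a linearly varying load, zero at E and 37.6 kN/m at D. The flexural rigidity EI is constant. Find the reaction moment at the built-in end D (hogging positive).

Remove the prop at E; the released (primary) structure is a cantilever built in at D.
Deflection at E on the released cantilever, summing each load's contribution:
  UDL 7: wL⁴/(8EI) = 5741/EI
  triangular load, peak 37.6 at the fixed end: w₀L⁴/(30EI) = 8223/EI
  δ_0 = 13964/EI
Flexibility coefficient — unit upward force at E: δ_{EE} = L³/(3EI) = 243/EI.
The prop prevents deflection at E: R_E = δ_0/δ_{EE} = 13964/243 = 57.47 kN.
Moment equilibrium about D: M_D = Σ(load moments about D) − R_E·L = 791.1 − 57.47×9 = 273.9 kN·m.

M_D = 273.9 kN·m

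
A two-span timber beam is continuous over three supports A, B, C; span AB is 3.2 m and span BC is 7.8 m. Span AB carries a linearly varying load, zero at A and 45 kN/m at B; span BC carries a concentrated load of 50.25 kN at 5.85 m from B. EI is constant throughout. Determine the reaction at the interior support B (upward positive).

R_B = 78.85 kN

Release continuity at B by inserting a hinge; the redundant is the internal moment M_B. The primary structure is two simply-supported spans AB and BC.
Discontinuity in slope at B on the released structure — sum the simple-span end rotations:
  span AB: triangular load, peak 45: w₀L³/(45EI) = 32.77/EI
  span BC: point load 50.25 at a = 5.85: Pab(L + b)/(6LEI) = 119.4/EI
  relative rotation θ_0 = (32.77 + 119.4)/EI = 152.2/EI
A unit hogging moment at B produces rotation L₁/(3EI) + L₂/(3EI) = 3.667/EI.
Slope continuity at B: θ_0 = M_B·3.667/EI, so M_B = 152.2/3.667 = 41.51 kN·m (hogging).
Span AB, ΣM about A with M_B applied at B: R_B^{AB}·3.2 = 153.6 + 41.51, so R_B^{AB} = 60.97 kN and R_A = 72 − 60.97 = 11.03 kN.
Span BC, ΣM about C: R_B^{BC}·7.8 = 97.99 + 41.51, so R_B^{BC} = 17.88 kN and R_C = 50.25 − 17.88 = 32.37 kN.
R_B = 60.97 + 17.88 = 78.85 kN.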